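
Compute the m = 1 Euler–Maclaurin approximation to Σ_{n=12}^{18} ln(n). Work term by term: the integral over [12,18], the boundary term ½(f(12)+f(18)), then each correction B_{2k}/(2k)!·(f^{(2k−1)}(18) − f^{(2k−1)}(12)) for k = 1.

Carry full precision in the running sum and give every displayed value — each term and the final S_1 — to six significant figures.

Integral: ∫_12^18 ln(x) dx = 16.2078.
Endpoint term: (f(12) + f(18))/2 = (2.48491 + 2.89037)/2 = 2.68764.
Integral + boundary = 18.8955.
k=1: B_{2}/(2)! × [f^{(1)}(18) − f^{(1)}(12)] = 1/12 × (0.0555556 − 0.0833333) = -0.00231481.

S_1 ≈ 18.8931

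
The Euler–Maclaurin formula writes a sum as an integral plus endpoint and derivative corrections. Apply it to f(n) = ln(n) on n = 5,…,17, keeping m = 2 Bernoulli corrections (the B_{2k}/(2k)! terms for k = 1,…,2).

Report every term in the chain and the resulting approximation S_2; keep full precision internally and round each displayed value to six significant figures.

S_2 ≈ 30.3270

The integral term ∫_5^17 ln(x) dx = 28.1174.
Endpoint term: (f(5) + f(17))/2 = (1.60944 + 2.83321)/2 = 2.22133.
So far: 30.3388.
Order-1 term: 1/12 · (0.0588235 − 0.200000) = -0.0117647.
Running total after k=1: 30.3270.
Order-2 term: −1/720 · (0.000407083 − 0.0160000) = 2.16568e-05.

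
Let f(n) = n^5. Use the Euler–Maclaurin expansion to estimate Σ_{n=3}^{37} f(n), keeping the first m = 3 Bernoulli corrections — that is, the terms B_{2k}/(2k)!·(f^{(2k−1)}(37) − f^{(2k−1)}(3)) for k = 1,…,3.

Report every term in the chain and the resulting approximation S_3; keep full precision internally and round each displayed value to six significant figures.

S_3 ≈ 4.63074e+08

Integral: ∫_3^37 x^5 dx = 4.27621e+08.
½[f(3) + f(37)] = ½[243.000 + 6.93440e+07] = 3.46721e+07.
So far: 4.62293e+08.
Order-1 term: 1/12 · (9.37080e+06 − 405.000) = 780867.
Running total after k=1: 4.63074e+08.
Order-2 term: −1/720 · (82140.0 − 540.000) = -113.333.
Running total after k=2: 4.63074e+08.
Order-3 term: 1/30240 · (120.000 − 120.000) = 0.00000.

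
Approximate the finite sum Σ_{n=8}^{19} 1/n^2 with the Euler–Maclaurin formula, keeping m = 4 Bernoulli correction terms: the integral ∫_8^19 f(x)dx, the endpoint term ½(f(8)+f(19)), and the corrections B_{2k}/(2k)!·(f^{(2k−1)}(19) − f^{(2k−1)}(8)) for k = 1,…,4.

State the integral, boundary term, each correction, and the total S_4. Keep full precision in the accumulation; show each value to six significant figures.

The integral term ∫_8^19 1/x^2 dx = 0.0723684.
Endpoint term: (f(8) + f(19))/2 = (0.0156250 + 0.00277008)/2 = 0.00919754.
Integral + boundary = 0.0815660.
Correction k=1: B_{2}/2! · (f^{(1)}(19) − f^{(1)}(8)) = 1/12 · (-0.000291588 − (-0.00390625)) = 0.000301222.
Running total after k=1: 0.0818672.
Correction k=2: B_{4}/4! · (f^{(3)}(19) − f^{(3)}(8)) = −1/720 · (-9.69267e-06 − (-0.000732422)) = -1.00379e-06.
Running total after k=2: 0.0818662.
Correction k=3: B_{6}/6! · (f^{(5)}(19) − f^{(5)}(8)) = 1/30240 · (-8.05485e-07 − (-0.000343323)) = 1.13266e-08.
Running total after k=3: 0.0818662.
Correction k=4: B_{8}/8! · (f^{(7)}(19) − f^{(7)}(8)) = −1/1209600 · (-1.24951e-07 − (-0.000300407)) = -2.48249e-10.

S_4 ≈ 0.0818662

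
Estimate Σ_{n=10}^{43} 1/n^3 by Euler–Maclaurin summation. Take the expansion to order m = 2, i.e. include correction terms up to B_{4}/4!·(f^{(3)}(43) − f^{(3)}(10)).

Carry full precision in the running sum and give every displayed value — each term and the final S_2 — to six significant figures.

S_2 ≈ 0.00526072

∫_10^43 1/x^3 dx evaluates to 0.00472958.
Boundary: ½(f(10) + f(43)) = ½(0.00100000 + 1.25775e-05) = 0.000506289.
Integral + boundary = 0.00523587.
k=1: B_{2}/(2)! × [f^{(1)}(43) − f^{(1)}(10)] = 1/12 × (-8.77501e-07 − (-0.000300000)) = 2.49269e-05.
Partial sum through k=1: 0.00526080.
k=2: B_{4}/(4)! × [f^{(3)}(43) − f^{(3)}(10)] = −1/720 × (-9.49162e-09 − (-6.00000e-05)) = -8.33202e-08.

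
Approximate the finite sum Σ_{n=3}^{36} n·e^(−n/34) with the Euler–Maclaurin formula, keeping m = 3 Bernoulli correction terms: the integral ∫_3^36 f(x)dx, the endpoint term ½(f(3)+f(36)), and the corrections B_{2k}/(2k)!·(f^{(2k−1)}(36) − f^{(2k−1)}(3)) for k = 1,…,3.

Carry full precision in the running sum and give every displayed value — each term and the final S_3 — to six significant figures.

Integral: ∫_3^36 x·e^(−x/34) dx = 326.221.
Boundary: ½(f(3) + f(36)) = ½(2.74664 + 12.4871) = 7.61686.
So far: 333.838.
k=1: B_{2}/(2)! × [f^{(1)}(36) − f^{(1)}(3)] = 1/12 × (-0.0204037 − 0.834762) = -0.0712638.
After k=1: 333.766.
k=2: B_{4}/(4)! × [f^{(3)}(36) − f^{(3)}(3)] = −1/720 × (0.000582460 − 0.00230610) = 2.39395e-06.
After k=2: 333.766.
k=3: B_{6}/(6)! × [f^{(5)}(36) − f^{(5)}(3)] = 1/30240 × (1.02298e-06 − 3.36513e-06) = -7.74519e-11.

S_3 ≈ 333.766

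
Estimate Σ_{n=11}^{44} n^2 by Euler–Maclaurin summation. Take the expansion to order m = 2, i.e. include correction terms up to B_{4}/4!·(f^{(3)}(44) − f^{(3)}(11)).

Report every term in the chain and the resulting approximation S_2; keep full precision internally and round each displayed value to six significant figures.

Integral: ∫_11^44 x^2 dx = 27951.0.
Endpoint term: (f(11) + f(44))/2 = (121.000 + 1936.00)/2 = 1028.50.
Running total after boundary: 28979.5.
k=1: B_{2}/(2)! × [f^{(1)}(44) − f^{(1)}(11)] = 1/12 × (88.0000 − 22.0000) = 5.50000.
Partial sum through k=1: 28985.0.
k=2: B_{4}/(4)! × [f^{(3)}(44) − f^{(3)}(11)] = −1/720 × (0.00000 − 0.00000) = 0.00000.

S_2 ≈ 28985.0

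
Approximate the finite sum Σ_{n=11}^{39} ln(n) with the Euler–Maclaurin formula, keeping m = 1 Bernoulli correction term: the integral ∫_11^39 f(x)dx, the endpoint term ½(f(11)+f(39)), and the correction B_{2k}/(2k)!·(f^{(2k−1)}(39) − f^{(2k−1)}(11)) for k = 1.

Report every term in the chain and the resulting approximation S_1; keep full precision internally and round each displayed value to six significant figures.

S_1 ≈ 91.5273

Integral: ∫_11^39 ln(x) dx = 88.5021.
½[f(11) + f(39)] = ½[2.39790 + 3.66356] = 3.03073.
Running total after boundary: 91.5328.
Order-1 term: 1/12 · (0.0256410 − 0.0909091) = -0.00543901.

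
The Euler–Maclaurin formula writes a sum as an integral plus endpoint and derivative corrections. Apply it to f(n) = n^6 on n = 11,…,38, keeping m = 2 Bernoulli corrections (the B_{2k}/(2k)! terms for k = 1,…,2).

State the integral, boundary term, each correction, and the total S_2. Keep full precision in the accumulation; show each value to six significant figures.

S_2 ≈ 1.78882e+10

The integral term ∫_11^38 x^6 dx = 1.63423e+10.
½[f(11) + f(38)] = ½[1.77156e+06 + 3.01094e+09] = 1.50635e+09.
So far: 1.78487e+10.
Order-1 term: 1/12 · (4.75411e+08 − 966306) = 3.95371e+07.
Partial sum through k=1: 1.78882e+10.
Order-2 term: −1/720 · (6.58464e+06 − 159720) = -8923.50.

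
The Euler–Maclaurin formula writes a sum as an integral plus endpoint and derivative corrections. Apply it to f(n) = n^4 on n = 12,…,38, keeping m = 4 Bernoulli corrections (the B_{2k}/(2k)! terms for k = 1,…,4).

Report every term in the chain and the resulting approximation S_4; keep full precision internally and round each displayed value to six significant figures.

Integral: ∫_12^38 x^4 dx = 1.57973e+07.
½[f(12) + f(38)] = ½[20736.0 + 2.08514e+06] = 1.05294e+06.
So far: 1.68502e+07.
k=1: B_{2}/(2)! × [f^{(1)}(38) − f^{(1)}(12)] = 1/12 × (219488 − 6912.00) = 17714.7.
Partial sum through k=1: 1.68679e+07.
k=2: B_{4}/(4)! × [f^{(3)}(38) − f^{(3)}(12)] = −1/720 × (912.000 − 288.000) = -0.866667.
Partial sum through k=2: 1.68679e+07.
k=3: B_{6}/(6)! × [f^{(5)}(38) − f^{(5)}(12)] = 1/30240 × (0.00000 − 0.00000) = 0.00000.
Partial sum through k=3: 1.68679e+07.
k=4: B_{8}/(8)! × [f^{(7)}(38) − f^{(7)}(12)] = −1/1209600 × (0.00000 − 0.00000) = 0.00000.

S_4 ≈ 1.68679e+07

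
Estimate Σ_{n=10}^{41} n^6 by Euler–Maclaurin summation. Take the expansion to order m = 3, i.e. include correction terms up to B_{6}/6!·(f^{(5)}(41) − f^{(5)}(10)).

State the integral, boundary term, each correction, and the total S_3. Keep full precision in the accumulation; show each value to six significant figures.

S_3 ≈ 3.02540e+10

The integral term ∫_10^41 x^6 dx = 2.78206e+10.
Boundary: ½(f(10) + f(41)) = ½(1.00000e+06 + 4.75010e+09) = 2.37555e+09.
Integral + boundary = 3.01962e+10.
k=1: B_{2}/(2)! × [f^{(1)}(41) − f^{(1)}(10)] = 1/12 × (6.95137e+08 − 600000) = 5.78781e+07.
Running total after k=1: 3.02540e+10.
k=2: B_{4}/(4)! × [f^{(3)}(41) − f^{(3)}(10)] = −1/720 × (8.27052e+06 − 120000) = -11320.2.
Running total after k=2: 3.02540e+10.
k=3: B_{6}/(6)! × [f^{(5)}(41) − f^{(5)}(10)] = 1/30240 × (29520.0 − 7200.00) = 0.738095.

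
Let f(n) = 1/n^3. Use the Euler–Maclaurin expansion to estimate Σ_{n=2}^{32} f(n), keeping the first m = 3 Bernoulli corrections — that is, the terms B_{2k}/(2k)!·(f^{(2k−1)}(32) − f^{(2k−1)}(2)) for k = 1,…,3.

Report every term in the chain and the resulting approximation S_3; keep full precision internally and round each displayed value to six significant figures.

S_3 ≈ 0.201675

∫_2^32 1/x^3 dx evaluates to 0.124512.
½[f(2) + f(32)] = ½[0.125000 + 3.05176e-05] = 0.0625153.
So far: 0.187027.
Order-1 term: 1/12 · (-2.86102e-06 − (-0.187500)) = 0.0156248.
Running total after k=1: 0.202652.
Order-2 term: −1/720 · (-5.58794e-08 − (-0.937500)) = -0.00130208.
Running total after k=2: 0.201350.
Order-3 term: 1/30240 · (-2.29193e-09 − (-9.84375)) = 0.000325521.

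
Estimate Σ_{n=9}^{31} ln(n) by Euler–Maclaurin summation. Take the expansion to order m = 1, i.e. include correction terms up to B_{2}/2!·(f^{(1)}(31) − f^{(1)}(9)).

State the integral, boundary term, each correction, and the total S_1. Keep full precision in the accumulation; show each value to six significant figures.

S_1 ≈ 67.4876

Integral: ∫_9^31 ln(x) dx = 64.6786.
Boundary: ½(f(9) + f(31)) = ½(2.19722 + 3.43399) = 2.81561.
Integral + boundary = 67.4942.
Order-1 term: 1/12 · (0.0322581 − 0.111111) = -0.00657109.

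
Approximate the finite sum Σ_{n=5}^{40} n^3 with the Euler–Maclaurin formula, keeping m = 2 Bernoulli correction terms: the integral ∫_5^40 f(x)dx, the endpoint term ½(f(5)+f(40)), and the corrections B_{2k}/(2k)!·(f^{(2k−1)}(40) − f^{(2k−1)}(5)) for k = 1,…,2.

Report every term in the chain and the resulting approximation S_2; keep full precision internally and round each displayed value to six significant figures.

Integral: ∫_5^40 x^3 dx = 639844.
Boundary: ½(f(5) + f(40)) = ½(125.000 + 64000.0) = 32062.5.
So far: 671906.
Order-1 term: 1/12 · (4800.00 − 75.0000) = 393.750.
After k=1: 672300.
Order-2 term: −1/720 · (6.00000 − 6.00000) = 0.00000.

S_2 ≈ 672300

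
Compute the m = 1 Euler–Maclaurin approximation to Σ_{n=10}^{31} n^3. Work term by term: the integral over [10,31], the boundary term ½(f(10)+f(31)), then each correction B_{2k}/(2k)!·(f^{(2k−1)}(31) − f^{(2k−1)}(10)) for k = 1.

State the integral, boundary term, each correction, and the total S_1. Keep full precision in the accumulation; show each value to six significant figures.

S_1 ≈ 243991

The integral term ∫_10^31 x^3 dx = 228380.
½[f(10) + f(31)] = ½[1000.00 + 29791.0] = 15395.5.
Running total after boundary: 243776.
k=1: B_{2}/(2)! × [f^{(1)}(31) − f^{(1)}(10)] = 1/12 × (2883.00 − 300.000) = 215.250.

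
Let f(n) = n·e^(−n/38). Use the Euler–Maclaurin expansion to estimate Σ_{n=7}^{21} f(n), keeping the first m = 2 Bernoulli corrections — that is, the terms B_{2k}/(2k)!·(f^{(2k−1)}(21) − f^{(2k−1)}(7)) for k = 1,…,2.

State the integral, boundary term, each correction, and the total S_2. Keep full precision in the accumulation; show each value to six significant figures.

S_2 ≈ 141.107

The integral term ∫_7^21 x·e^(−x/38) dx = 132.189.
½[f(7) + f(21)] = ½[5.82232 + 12.0841] = 8.95321.
Integral + boundary = 141.142.
Correction k=1: B_{2}/2! · (f^{(1)}(21) − f^{(1)}(7)) = 1/12 · (0.257431 − 0.678542) = -0.0350926.
Running total after k=1: 141.107.
Correction k=2: B_{4}/4! · (f^{(3)}(21) − f^{(3)}(7)) = −1/720 · (0.000975275 − 0.00162193) = 8.98127e-07.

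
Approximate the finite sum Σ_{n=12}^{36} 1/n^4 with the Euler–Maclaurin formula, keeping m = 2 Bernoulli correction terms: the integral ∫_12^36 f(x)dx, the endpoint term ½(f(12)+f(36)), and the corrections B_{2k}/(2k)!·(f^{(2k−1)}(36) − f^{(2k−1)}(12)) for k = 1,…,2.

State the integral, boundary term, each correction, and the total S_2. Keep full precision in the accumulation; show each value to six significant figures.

∫_12^36 1/x^4 dx evaluates to 0.000185757.
Endpoint term: (f(12) + f(36))/2 = (4.82253e-05 + 5.95374e-07)/2 = 2.44103e-05.
So far: 0.000210167.
Correction k=1: B_{2}/2! · (f^{(1)}(36) − f^{(1)}(12)) = 1/12 · (-6.61527e-08 − (-1.60751e-05)) = 1.33408e-06.
Partial sum through k=1: 0.000211501.
Correction k=2: B_{4}/4! · (f^{(3)}(36) − f^{(3)}(12)) = −1/720 · (-1.53131e-09 − (-3.34898e-06)) = -4.64923e-09.

S_2 ≈ 0.000211497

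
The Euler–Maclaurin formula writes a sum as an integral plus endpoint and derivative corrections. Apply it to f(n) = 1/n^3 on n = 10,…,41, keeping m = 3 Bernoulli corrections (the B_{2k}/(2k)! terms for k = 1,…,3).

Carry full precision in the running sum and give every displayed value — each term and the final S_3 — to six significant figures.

S_3 ≈ 0.00523464

Integral: ∫_10^41 1/x^3 dx = 0.00470256.
Endpoint term: (f(10) + f(41))/2 = (0.00100000 + 1.45094e-05)/2 = 0.000507255.
Integral + boundary = 0.00520981.
k=1: B_{2}/(2)! × [f^{(1)}(41) − f^{(1)}(10)] = 1/12 × (-1.06166e-06 − (-0.000300000)) = 2.49115e-05.
Partial sum through k=1: 0.00523472.
k=2: B_{4}/(4)! × [f^{(3)}(41) − f^{(3)}(10)] = −1/720 × (-1.26313e-08 − (-6.00000e-05)) = -8.33158e-08.
Partial sum through k=2: 0.00523464.
k=3: B_{6}/(6)! × [f^{(5)}(41) − f^{(5)}(10)] = 1/30240 × (-3.15595e-10 − (-2.52000e-05)) = 8.33323e-10.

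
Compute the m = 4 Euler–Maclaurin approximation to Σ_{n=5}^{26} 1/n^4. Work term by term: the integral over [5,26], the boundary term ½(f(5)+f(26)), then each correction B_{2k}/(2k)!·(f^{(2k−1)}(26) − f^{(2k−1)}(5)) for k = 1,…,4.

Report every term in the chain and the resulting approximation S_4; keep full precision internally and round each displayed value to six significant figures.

S_4 ≈ 0.00355340

The integral term ∫_5^26 1/x^4 dx = 0.00264770.
Boundary: ½(f(5) + f(26)) = ½(0.00160000 + 2.18830e-06) = 0.000801094.
Running total after boundary: 0.00344880.
k=1: B_{2}/(2)! × [f^{(1)}(26) − f^{(1)}(5)] = 1/12 × (-3.36661e-07 − (-0.00128000)) = 0.000106639.
After k=1: 0.00355543.
k=2: B_{4}/(4)! × [f^{(3)}(26) − f^{(3)}(5)] = −1/720 × (-1.49406e-08 − (-0.00153600)) = -2.13331e-06.
After k=2: 0.00355330.
k=3: B_{6}/(6)! × [f^{(5)}(26) − f^{(5)}(5)] = 1/30240 × (-1.23768e-09 − (-0.00344064)) = 1.13778e-07.
After k=3: 0.00355341.
k=4: B_{8}/(8)! × [f^{(7)}(26) − f^{(7)}(5)] = −1/1209600 × (-1.64780e-10 − (-0.0123863)) = -1.02400e-08.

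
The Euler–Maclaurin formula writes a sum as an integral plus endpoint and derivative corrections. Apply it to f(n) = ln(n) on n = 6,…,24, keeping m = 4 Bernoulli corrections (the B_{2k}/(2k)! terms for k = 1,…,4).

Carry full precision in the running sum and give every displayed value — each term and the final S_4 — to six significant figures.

∫_6^24 ln(x) dx evaluates to 47.5227.
Endpoint term: (f(6) + f(24))/2 = (1.79176 + 3.17805)/2 = 2.48491.
So far: 50.0076.
Order-1 term: 1/12 · (0.0416667 − 0.166667) = -0.0104167.
Partial sum through k=1: 49.9972.
Order-2 term: −1/720 · (0.000144676 − 0.00925926) = 1.26591e-05.
Partial sum through k=2: 49.9972.
Order-3 term: 1/30240 · (3.01408e-06 − 0.00308642) = -1.01964e-07.
Partial sum through k=3: 49.9972.
Order-4 term: −1/1209600 · (1.56983e-07 − 0.00257202) = 2.12621e-09.

S_4 ≈ 49.9972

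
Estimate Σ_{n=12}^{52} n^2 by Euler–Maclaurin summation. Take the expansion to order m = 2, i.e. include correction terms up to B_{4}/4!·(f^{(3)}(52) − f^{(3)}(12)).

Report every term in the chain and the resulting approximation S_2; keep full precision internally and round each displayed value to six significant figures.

S_2 ≈ 47724.0

The integral term ∫_12^52 x^2 dx = 46293.3.
Boundary: ½(f(12) + f(52)) = ½(144.000 + 2704.00) = 1424.00.
Integral + boundary = 47717.3.
k=1: B_{2}/(2)! × [f^{(1)}(52) − f^{(1)}(12)] = 1/12 × (104.000 − 24.0000) = 6.66667.
After k=1: 47724.0.
k=2: B_{4}/(4)! × [f^{(3)}(52) − f^{(3)}(12)] = −1/720 × (0.00000 − 0.00000) = 0.00000.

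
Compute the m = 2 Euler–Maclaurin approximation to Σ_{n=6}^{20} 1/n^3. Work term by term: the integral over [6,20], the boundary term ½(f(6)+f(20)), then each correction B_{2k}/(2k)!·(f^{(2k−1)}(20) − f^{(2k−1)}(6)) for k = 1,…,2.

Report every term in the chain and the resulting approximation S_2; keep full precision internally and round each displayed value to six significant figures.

The integral term ∫_6^20 1/x^3 dx = 0.0126389.
½[f(6) + f(20)] = ½[0.00462963 + 0.000125000] = 0.00237731.
So far: 0.0150162.
Order-1 term: 1/12 · (-1.87500e-05 − (-0.00231481)) = 0.000191339.
Partial sum through k=1: 0.0152075.
Order-2 term: −1/720 · (-9.37500e-07 − (-0.00128601)) = -1.78482e-06.

S_2 ≈ 0.0152058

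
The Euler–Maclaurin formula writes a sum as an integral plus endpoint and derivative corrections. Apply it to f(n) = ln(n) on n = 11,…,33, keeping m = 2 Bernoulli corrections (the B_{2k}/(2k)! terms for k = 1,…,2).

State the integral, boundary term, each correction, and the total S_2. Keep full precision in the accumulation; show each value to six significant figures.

S_2 ≈ 69.9501

The integral term ∫_11^33 ln(x) dx = 67.0079.
Endpoint term: (f(11) + f(33))/2 = (2.39790 + 3.49651)/2 = 2.94720.
So far: 69.9551.
k=1: B_{2}/(2)! × [f^{(1)}(33) − f^{(1)}(11)] = 1/12 × (0.0303030 − 0.0909091) = -0.00505051.
Partial sum through k=1: 69.9501.
k=2: B_{4}/(4)! × [f^{(3)}(33) − f^{(3)}(11)] = −1/720 × (5.56529e-05 − 0.00150263) = 2.00969e-06.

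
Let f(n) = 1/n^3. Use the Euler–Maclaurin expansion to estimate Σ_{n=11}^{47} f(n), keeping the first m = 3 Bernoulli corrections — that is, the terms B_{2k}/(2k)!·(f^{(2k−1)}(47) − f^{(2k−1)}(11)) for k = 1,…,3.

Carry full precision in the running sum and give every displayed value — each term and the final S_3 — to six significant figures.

The integral term ∫_11^47 1/x^3 dx = 0.00390588.
Endpoint term: (f(11) + f(47))/2 = (0.000751315 + 9.63178e-06)/2 = 0.000380473.
So far: 0.00428636.
Correction k=1: B_{2}/2! · (f^{(1)}(47) − f^{(1)}(11)) = 1/12 · (-6.14794e-07 − (-0.000204904)) = 1.70241e-05.
After k=1: 0.00430338.
Correction k=2: B_{4}/4! · (f^{(3)}(47) − f^{(3)}(11)) = −1/720 · (-5.56627e-09 − (-3.38684e-05)) = -4.70318e-08.
After k=2: 0.00430334.
Correction k=3: B_{6}/6! · (f^{(5)}(47) − f^{(5)}(11)) = 1/30240 · (-1.05832e-10 − (-1.17560e-05)) = 3.88753e-10.

S_3 ≈ 0.00430334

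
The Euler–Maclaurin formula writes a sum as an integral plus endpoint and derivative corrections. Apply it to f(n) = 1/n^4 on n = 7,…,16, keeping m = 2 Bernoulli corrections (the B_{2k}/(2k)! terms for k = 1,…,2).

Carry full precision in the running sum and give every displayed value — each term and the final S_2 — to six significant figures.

S_2 ≈ 0.00112563

Integral: ∫_7^16 1/x^4 dx = 0.000890437.
Boundary: ½(f(7) + f(16)) = ½(0.000416493 + 1.52588e-05) = 0.000215876.
Running total after boundary: 0.00110631.
k=1: B_{2}/(2)! × [f^{(1)}(16) − f^{(1)}(7)] = 1/12 × (-3.81470e-06 − (-0.000237996)) = 1.95151e-05.
After k=1: 0.00112583.
k=2: B_{4}/(4)! × [f^{(3)}(16) − f^{(3)}(7)] = −1/720 × (-4.47035e-07 − (-0.000145712)) = -2.01757e-07.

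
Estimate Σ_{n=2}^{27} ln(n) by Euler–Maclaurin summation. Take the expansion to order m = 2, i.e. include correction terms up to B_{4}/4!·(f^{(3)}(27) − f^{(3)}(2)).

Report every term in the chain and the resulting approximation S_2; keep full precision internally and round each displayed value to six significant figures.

The integral term ∫_2^27 ln(x) dx = 62.6013.
Boundary: ½(f(2) + f(27)) = ½(0.693147 + 3.29584) = 1.99449.
Running total after boundary: 64.5958.
k=1: B_{2}/(2)! × [f^{(1)}(27) − f^{(1)}(2)] = 1/12 × (0.0370370 − 0.500000) = -0.0385802.
Running total after k=1: 64.5572.
k=2: B_{4}/(4)! × [f^{(3)}(27) − f^{(3)}(2)] = −1/720 × (0.000101611 − 0.250000) = 0.000347081.

S_2 ≈ 64.5576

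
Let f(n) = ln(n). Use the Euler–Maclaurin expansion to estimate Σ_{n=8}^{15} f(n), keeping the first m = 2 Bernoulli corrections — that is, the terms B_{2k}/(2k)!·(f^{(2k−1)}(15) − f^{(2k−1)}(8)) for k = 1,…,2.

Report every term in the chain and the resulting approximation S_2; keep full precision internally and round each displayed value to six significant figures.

S_2 ≈ 19.3741

Integral: ∫_8^15 ln(x) dx = 16.9852.
Boundary: ½(f(8) + f(15)) = ½(2.07944 + 2.70805) = 2.39375.
Running total after boundary: 19.3790.
Correction k=1: B_{2}/2! · (f^{(1)}(15) − f^{(1)}(8)) = 1/12 · (0.0666667 − 0.125000) = -0.00486111.
Partial sum through k=1: 19.3741.
Correction k=2: B_{4}/4! · (f^{(3)}(15) − f^{(3)}(8)) = −1/720 · (0.000592593 − 0.00390625) = 4.60230e-06.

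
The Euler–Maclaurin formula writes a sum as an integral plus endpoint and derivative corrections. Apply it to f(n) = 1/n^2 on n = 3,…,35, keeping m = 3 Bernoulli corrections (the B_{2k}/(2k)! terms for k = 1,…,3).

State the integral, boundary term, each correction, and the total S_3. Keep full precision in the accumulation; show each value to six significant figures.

∫_3^35 1/x^2 dx evaluates to 0.304762.
Endpoint term: (f(3) + f(35))/2 = (0.111111 + 0.000816327)/2 = 0.0559637.
Running total after boundary: 0.360726.
Correction k=1: B_{2}/2! · (f^{(1)}(35) − f^{(1)}(3)) = 1/12 · (-4.66472e-05 − (-0.0740741)) = 0.00616895.
Running total after k=1: 0.366895.
Correction k=2: B_{4}/4! · (f^{(3)}(35) − f^{(3)}(3)) = −1/720 · (-4.56952e-07 − (-0.0987654)) = -0.000137174.
Running total after k=2: 0.366757.
Correction k=3: B_{6}/6! · (f^{(5)}(35) − f^{(5)}(3)) = 1/30240 · (-1.11907e-08 − (-0.329218)) = 1.08868e-05.

S_3 ≈ 0.366768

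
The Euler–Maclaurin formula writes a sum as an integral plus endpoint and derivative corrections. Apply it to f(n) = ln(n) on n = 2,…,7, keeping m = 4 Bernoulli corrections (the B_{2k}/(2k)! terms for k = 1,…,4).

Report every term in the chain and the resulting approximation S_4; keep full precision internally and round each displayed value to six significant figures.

S_4 ≈ 8.52516

Integral: ∫_2^7 ln(x) dx = 7.23508.
Boundary: ½(f(2) + f(7)) = ½(0.693147 + 1.94591) = 1.31953.
So far: 8.55461.
Order-1 term: 1/12 · (0.142857 − 0.500000) = -0.0297619.
Running total after k=1: 8.52484.
Order-2 term: −1/720 · (0.00583090 − 0.250000) = 0.000339124.
Running total after k=2: 8.52518.
Order-3 term: 1/30240 · (0.00142798 − 0.750000) = -2.47544e-05.
Running total after k=3: 8.52516.
Order-4 term: −1/1209600 · (0.000874271 − 5.62500) = 4.64957e-06.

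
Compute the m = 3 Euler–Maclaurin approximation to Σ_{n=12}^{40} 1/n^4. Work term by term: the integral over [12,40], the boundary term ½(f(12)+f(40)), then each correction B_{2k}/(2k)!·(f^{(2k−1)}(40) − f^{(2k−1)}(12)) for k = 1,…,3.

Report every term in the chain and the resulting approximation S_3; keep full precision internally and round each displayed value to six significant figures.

S_3 ≈ 0.000213333

∫_12^40 1/x^4 dx evaluates to 0.000187693.
½[f(12) + f(40)] = ½[4.82253e-05 + 3.90625e-07] = 2.43080e-05.
Running total after boundary: 0.000212001.
Correction k=1: B_{2}/2! · (f^{(1)}(40) − f^{(1)}(12)) = 1/12 · (-3.90625e-08 − (-1.60751e-05)) = 1.33634e-06.
After k=1: 0.000213337.
Correction k=2: B_{4}/4! · (f^{(3)}(40) − f^{(3)}(12)) = −1/720 · (-7.32422e-10 − (-3.34898e-06)) = -4.65034e-09.
After k=2: 0.000213333.
Correction k=3: B_{6}/6! · (f^{(5)}(40) − f^{(5)}(12)) = 1/30240 · (-2.56348e-11 − (-1.30238e-06)) = 4.30673e-11.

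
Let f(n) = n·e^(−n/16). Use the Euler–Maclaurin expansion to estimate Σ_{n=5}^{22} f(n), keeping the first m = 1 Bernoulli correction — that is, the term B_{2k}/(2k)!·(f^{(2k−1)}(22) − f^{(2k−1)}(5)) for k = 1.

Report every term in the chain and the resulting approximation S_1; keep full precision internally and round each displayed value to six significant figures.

The integral term ∫_5^22 x·e^(−x/16) dx = 92.0964.
½[f(5) + f(22)] = ½[3.65808 + 5.56247] = 4.61027.
So far: 96.7067.
Correction k=1: B_{2}/2! · (f^{(1)}(22) − f^{(1)}(5)) = 1/12 · (-0.0948148 − 0.502986) = -0.0498167.

S_1 ≈ 96.6568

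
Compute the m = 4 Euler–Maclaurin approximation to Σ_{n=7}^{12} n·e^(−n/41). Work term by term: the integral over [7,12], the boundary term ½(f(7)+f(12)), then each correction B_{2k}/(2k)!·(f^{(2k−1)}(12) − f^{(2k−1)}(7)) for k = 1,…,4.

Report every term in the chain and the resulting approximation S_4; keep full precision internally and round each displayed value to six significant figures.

Integral: ∫_7^12 x·e^(−x/41) dx = 37.4977.
Endpoint term: (f(7) + f(12))/2 = (5.90133 + 8.95510)/2 = 7.42822.
Running total after boundary: 44.9259.
k=1: B_{2}/(2)! × [f^{(1)}(12) − f^{(1)}(7)] = 1/12 × (0.527842 − 0.699113) = -0.0142726.
After k=1: 44.9117.
k=2: B_{4}/(4)! × [f^{(3)}(12) − f^{(3)}(7)] = −1/720 × (0.00120188 − 0.00141892) = 3.01449e-07.
After k=2: 44.9117.
k=3: B_{6}/(6)! × [f^{(5)}(12) − f^{(5)}(7)] = 1/30240 × (1.24316e-06 − 1.44078e-06) = -6.53506e-12.
After k=3: 44.9117.
k=4: B_{8}/(8)! × [f^{(7)}(12) − f^{(7)}(7)] = −1/1209600 × (1.05374e-09 − 1.21206e-09) = 1.30881e-16.

S_4 ≈ 44.9117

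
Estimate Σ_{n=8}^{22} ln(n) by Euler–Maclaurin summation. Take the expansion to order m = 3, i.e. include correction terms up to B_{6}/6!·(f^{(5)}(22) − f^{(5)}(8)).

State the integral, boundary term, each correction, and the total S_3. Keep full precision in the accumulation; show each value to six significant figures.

∫_8^22 ln(x) dx evaluates to 37.3674.
½[f(8) + f(22)] = ½[2.07944 + 3.09104] = 2.58524.
So far: 39.9526.
Correction k=1: B_{2}/2! · (f^{(1)}(22) − f^{(1)}(8)) = 1/12 · (0.0454545 − 0.125000) = -0.00662879.
Running total after k=1: 39.9460.
Correction k=2: B_{4}/4! · (f^{(3)}(22) − f^{(3)}(8)) = −1/720 · (0.000187829 − 0.00390625) = 5.16447e-06.
Running total after k=2: 39.9460.
Correction k=3: B_{6}/6! · (f^{(5)}(22) − f^{(5)}(8)) = 1/30240 · (4.65691e-06 − 0.000732422) = -2.40663e-08.

S_3 ≈ 39.9460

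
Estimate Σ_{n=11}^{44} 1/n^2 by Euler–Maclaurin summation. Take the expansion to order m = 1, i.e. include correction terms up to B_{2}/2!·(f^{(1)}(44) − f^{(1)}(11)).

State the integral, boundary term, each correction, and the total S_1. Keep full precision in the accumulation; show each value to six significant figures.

Integral: ∫_11^44 1/x^2 dx = 0.0681818.
½[f(11) + f(44)] = ½[0.00826446 + 0.000516529] = 0.00439050.
So far: 0.0725723.
Correction k=1: B_{2}/2! · (f^{(1)}(44) − f^{(1)}(11)) = 1/12 · (-2.34786e-05 − (-0.00150263)) = 0.000123263.

S_1 ≈ 0.0726956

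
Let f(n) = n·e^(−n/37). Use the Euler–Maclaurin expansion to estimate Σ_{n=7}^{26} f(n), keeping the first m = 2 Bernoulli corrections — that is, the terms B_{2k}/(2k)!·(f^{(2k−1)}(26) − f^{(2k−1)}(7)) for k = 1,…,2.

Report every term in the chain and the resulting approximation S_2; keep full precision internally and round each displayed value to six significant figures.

S_2 ≈ 202.257

∫_7^26 x·e^(−x/37) dx evaluates to 192.965.
½[f(7) + f(26)] = ½[5.79341 + 12.8764] = 9.33489.
Integral + boundary = 202.300.
Correction k=1: B_{2}/2! · (f^{(1)}(26) − f^{(1)}(7)) = 1/12 · (0.147235 − 0.671051) = -0.0436514.
After k=1: 202.257.
Correction k=2: B_{4}/4! · (f^{(3)}(26) − f^{(3)}(7)) = −1/720 · (0.000831063 − 0.00169928) = 1.20585e-06.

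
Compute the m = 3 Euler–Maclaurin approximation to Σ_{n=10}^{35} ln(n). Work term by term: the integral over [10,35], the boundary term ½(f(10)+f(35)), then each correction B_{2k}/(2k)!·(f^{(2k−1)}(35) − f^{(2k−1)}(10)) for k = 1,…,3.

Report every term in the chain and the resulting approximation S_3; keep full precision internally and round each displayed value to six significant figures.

S_3 ≈ 79.3343

∫_10^35 ln(x) dx evaluates to 76.4113.
Endpoint term: (f(10) + f(35))/2 = (2.30259 + 3.55535)/2 = 2.92897.
Running total after boundary: 79.3403.
Order-1 term: 1/12 · (0.0285714 − 0.100000) = -0.00595238.
Running total after k=1: 79.3343.
Order-2 term: −1/720 · (4.66472e-05 − 0.00200000) = 2.71299e-06.
Running total after k=2: 79.3343.
Order-3 term: 1/30240 · (4.56952e-07 − 0.000240000) = -7.92140e-09.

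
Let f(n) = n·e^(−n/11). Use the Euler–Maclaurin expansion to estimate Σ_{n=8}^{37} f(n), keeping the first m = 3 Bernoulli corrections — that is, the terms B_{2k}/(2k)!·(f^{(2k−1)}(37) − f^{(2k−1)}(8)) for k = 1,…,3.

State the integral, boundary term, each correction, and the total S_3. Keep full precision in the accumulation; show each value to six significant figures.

S_3 ≈ 85.2758

∫_8^37 x·e^(−x/11) dx evaluates to 82.7204.
½[f(8) + f(37)] = ½[3.86580 + 1.28054] = 2.57317.
Running total after boundary: 85.2936.
Order-1 term: 1/12 · (-0.0818035 − 0.131789) = -0.0177993.
Partial sum through k=1: 85.2758.
Order-2 term: −1/720 · (-0.000104010 − 0.00907635) = 1.27505e-05.
Partial sum through k=2: 85.2758.
Order-3 term: 1/30240 · (3.86812e-06 − 0.000141021) = -4.53548e-09.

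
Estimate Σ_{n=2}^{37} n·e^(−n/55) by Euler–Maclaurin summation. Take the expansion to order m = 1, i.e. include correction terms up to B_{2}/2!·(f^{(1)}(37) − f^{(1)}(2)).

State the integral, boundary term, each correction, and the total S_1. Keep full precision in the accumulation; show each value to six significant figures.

Integral: ∫_2^37 x·e^(−x/55) dx = 440.854.
Endpoint term: (f(2) + f(37))/2 = (1.92858 + 18.8817)/2 = 10.4051.
Running total after boundary: 451.259.
k=1: B_{2}/(2)! × [f^{(1)}(37) − f^{(1)}(2)] = 1/12 × (0.167012 − 0.929225) = -0.0635177.

S_1 ≈ 451.196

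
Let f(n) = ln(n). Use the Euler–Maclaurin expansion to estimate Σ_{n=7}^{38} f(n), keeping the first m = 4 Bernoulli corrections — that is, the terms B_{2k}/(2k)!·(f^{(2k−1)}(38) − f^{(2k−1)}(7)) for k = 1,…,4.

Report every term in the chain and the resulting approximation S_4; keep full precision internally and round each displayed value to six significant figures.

S_4 ≈ 96.3889

Integral: ∫_7^38 ln(x) dx = 93.6069.
½[f(7) + f(38)] = ½[1.94591 + 3.63759] = 2.79175.
Integral + boundary = 96.3987.
Order-1 term: 1/12 · (0.0263158 − 0.142857) = -0.00971178.
After k=1: 96.3889.
Order-2 term: −1/720 · (3.64485e-05 − 0.00583090) = 8.04785e-06.
After k=2: 96.3889.
Order-3 term: 1/30240 · (3.02896e-07 − 0.00142798) = -4.72114e-08.
After k=3: 96.3889.
Order-4 term: −1/1209600 · (6.29285e-09 − 0.000874271) = 7.22772e-10.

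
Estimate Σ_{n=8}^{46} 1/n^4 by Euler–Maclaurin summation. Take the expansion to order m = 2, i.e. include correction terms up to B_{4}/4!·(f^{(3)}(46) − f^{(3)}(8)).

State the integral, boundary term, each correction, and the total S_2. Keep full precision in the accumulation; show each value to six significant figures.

The integral term ∫_8^46 1/x^4 dx = 0.000647617.
½[f(8) + f(46)] = ½[0.000244141 + 2.23341e-07] = 0.000122182.
Integral + boundary = 0.000769799.
Correction k=1: B_{2}/2! · (f^{(1)}(46) − f^{(1)}(8)) = 1/12 · (-1.94210e-08 − (-0.000122070)) = 1.01709e-05.
After k=1: 0.000779970.
Correction k=2: B_{4}/4! · (f^{(3)}(46) − f^{(3)}(8)) = −1/720 · (-2.75345e-10 − (-5.72205e-05)) = -7.94725e-08.

S_2 ≈ 0.000779891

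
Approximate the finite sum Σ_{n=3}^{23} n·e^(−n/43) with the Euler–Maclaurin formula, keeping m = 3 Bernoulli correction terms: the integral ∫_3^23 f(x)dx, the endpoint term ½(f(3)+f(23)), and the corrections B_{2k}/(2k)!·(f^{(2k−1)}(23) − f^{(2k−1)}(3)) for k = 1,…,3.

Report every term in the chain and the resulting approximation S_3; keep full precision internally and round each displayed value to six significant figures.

S_3 ≈ 190.467

Integral: ∫_3^23 x·e^(−x/43) dx = 182.381.
Boundary: ½(f(3) + f(23)) = ½(2.79783 + 13.4720) = 8.13490.
So far: 190.516.
k=1: B_{2}/(2)! × [f^{(1)}(23) − f^{(1)}(3)] = 1/12 × (0.272436 − 0.867545) = -0.0495924.
Partial sum through k=1: 190.467.
k=2: B_{4}/(4)! × [f^{(3)}(23) − f^{(3)}(3)] = −1/720 × (0.000780914 − 0.00147797) = 9.68132e-07.
Partial sum through k=2: 190.467.
k=3: B_{6}/(6)! × [f^{(5)}(23) − f^{(5)}(3)] = 1/30240 × (7.65001e-07 − 1.34491e-06) = -1.91770e-11.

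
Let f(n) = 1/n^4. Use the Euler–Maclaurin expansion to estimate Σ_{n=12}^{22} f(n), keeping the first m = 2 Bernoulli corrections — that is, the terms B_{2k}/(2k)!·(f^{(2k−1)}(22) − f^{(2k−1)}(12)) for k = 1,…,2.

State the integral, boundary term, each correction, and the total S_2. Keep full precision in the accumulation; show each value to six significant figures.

S_2 ≈ 0.000189114

Integral: ∫_12^22 1/x^4 dx = 0.000161596.
Endpoint term: (f(12) + f(22))/2 = (4.82253e-05 + 4.26883e-06)/2 = 2.62471e-05.
So far: 0.000187844.
k=1: B_{2}/(2)! × [f^{(1)}(22) − f^{(1)}(12)] = 1/12 × (-7.76152e-07 − (-1.60751e-05)) = 1.27491e-06.
Running total after k=1: 0.000189118.
k=2: B_{4}/(4)! × [f^{(3)}(22) − f^{(3)}(12)] = −1/720 × (-4.81086e-08 − (-3.34898e-06)) = -4.58454e-09.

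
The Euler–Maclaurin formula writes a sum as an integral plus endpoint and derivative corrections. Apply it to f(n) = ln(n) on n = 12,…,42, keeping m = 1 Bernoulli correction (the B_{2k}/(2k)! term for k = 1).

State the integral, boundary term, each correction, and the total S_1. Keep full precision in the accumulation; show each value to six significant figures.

Integral: ∫_12^42 ln(x) dx = 97.1632.
Boundary: ½(f(12) + f(42)) = ½(2.48491 + 3.73767) = 3.11129.
Running total after boundary: 100.275.
k=1: B_{2}/(2)! × [f^{(1)}(42) − f^{(1)}(12)] = 1/12 × (0.0238095 − 0.0833333) = -0.00496032.

S_1 ≈ 100.270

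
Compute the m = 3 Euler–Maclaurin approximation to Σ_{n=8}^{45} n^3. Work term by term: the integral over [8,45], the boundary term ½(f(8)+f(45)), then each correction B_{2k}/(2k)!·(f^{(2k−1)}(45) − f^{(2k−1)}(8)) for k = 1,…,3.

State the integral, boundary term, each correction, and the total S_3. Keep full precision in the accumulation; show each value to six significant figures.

S_3 ≈ 1.07044e+06

Integral: ∫_8^45 x^3 dx = 1.02413e+06.
Endpoint term: (f(8) + f(45))/2 = (512.000 + 91125.0)/2 = 45818.5.
Integral + boundary = 1.06995e+06.
Order-1 term: 1/12 · (6075.00 − 192.000) = 490.250.
Running total after k=1: 1.07044e+06.
Order-2 term: −1/720 · (6.00000 − 6.00000) = 0.00000.
Running total after k=2: 1.07044e+06.
Order-3 term: 1/30240 · (0.00000 − 0.00000) = 0.00000.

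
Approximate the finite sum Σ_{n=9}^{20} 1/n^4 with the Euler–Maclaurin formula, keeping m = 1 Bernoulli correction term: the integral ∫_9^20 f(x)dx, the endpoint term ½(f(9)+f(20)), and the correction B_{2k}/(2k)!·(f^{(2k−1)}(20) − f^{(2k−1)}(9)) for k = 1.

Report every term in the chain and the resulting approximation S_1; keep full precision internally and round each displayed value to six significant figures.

S_1 ≈ 0.000500454

The integral term ∫_9^20 1/x^4 dx = 0.000415581.
Boundary: ½(f(9) + f(20)) = ½(0.000152416 + 6.25000e-06) = 7.93329e-05.
So far: 0.000494914.
Order-1 term: 1/12 · (-1.25000e-06 − (-6.77404e-05)) = 5.54086e-06.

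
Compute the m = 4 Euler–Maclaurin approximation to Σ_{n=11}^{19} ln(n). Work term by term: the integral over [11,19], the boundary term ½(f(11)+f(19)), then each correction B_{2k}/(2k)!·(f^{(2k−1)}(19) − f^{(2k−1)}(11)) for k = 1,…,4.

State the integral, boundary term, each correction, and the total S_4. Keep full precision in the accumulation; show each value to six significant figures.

∫_11^19 ln(x) dx evaluates to 21.5675.
½[f(11) + f(19)] = ½[2.39790 + 2.94444] = 2.67117.
Integral + boundary = 24.2387.
k=1: B_{2}/(2)! × [f^{(1)}(19) − f^{(1)}(11)] = 1/12 × (0.0526316 − 0.0909091) = -0.00318979.
After k=1: 24.2355.
k=2: B_{4}/(4)! × [f^{(3)}(19) − f^{(3)}(11)] = −1/720 × (0.000291588 − 0.00150263) = 1.68200e-06.
After k=2: 24.2355.
k=3: B_{6}/(6)! × [f^{(5)}(19) − f^{(5)}(11)] = 1/30240 × (9.69267e-06 − 0.000149021) = -4.60742e-09.
After k=3: 24.2355.
k=4: B_{8}/(8)! × [f^{(7)}(19) − f^{(7)}(11)] = −1/1209600 × (8.05485e-07 − 3.69474e-05) = 2.98792e-11.

S_4 ≈ 24.2355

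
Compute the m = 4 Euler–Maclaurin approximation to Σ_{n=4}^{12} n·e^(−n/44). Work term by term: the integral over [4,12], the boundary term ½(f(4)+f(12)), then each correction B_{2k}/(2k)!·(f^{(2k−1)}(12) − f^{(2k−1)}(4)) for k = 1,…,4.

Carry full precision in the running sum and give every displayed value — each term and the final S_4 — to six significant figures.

S_4 ≈ 58.9955

∫_4^12 x·e^(−x/44) dx evaluates to 52.6246.
Boundary: ½(f(4) + f(12)) = ½(3.65240 + 9.13560) = 6.39400.
Integral + boundary = 59.0186.
Correction k=1: B_{2}/2! · (f^{(1)}(12) − f^{(1)}(4)) = 1/12 · (0.553673 − 0.830092) = -0.0230349.
Running total after k=1: 58.9955.
Correction k=2: B_{4}/4! · (f^{(3)}(12) − f^{(3)}(4)) = −1/720 · (0.00107246 − 0.00137205) = 4.16107e-07.
Running total after k=2: 58.9955.
Correction k=3: B_{6}/6! · (f^{(5)}(12) − f^{(5)}(4)) = 1/30240 · (9.60187e-07 − 1.19594e-06) = -7.79602e-12.
Running total after k=3: 58.9955.
Correction k=4: B_{8}/8! · (f^{(7)}(12) − f^{(7)}(4)) = −1/1209600 · (7.05796e-10 − 8.69408e-10) = 1.35261e-16.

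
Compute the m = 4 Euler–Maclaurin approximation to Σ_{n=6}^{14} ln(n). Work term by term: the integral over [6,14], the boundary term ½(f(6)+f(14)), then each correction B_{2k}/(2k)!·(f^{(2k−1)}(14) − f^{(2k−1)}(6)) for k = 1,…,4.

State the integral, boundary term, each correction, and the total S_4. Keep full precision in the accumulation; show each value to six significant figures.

The integral term ∫_6^14 ln(x) dx = 18.1962.
Endpoint term: (f(6) + f(14))/2 = (1.79176 + 2.63906)/2 = 2.21541.
So far: 20.4117.
Correction k=1: B_{2}/2! · (f^{(1)}(14) − f^{(1)}(6)) = 1/12 · (0.0714286 − 0.166667) = -0.00793651.
After k=1: 20.4037.
Correction k=2: B_{4}/4! · (f^{(3)}(14) − f^{(3)}(6)) = −1/720 · (0.000728863 − 0.00925926) = 1.18478e-05.
After k=2: 20.4037.
Correction k=3: B_{6}/6! · (f^{(5)}(14) − f^{(5)}(6)) = 1/30240 · (4.46243e-05 − 0.00308642) = -1.00588e-07.
After k=3: 20.4037.
Correction k=4: B_{8}/8! · (f^{(7)}(14) − f^{(7)}(6)) = −1/1209600 · (6.83024e-06 − 0.00257202) = 2.12069e-09.

S_4 ≈ 20.4037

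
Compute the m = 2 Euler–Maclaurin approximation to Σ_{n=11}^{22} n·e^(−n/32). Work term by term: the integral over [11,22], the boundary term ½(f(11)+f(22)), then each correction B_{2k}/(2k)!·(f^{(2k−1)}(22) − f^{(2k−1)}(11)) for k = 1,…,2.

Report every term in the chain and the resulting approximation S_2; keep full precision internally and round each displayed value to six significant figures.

S_2 ≈ 116.243

The integral term ∫_11^22 x·e^(−x/32) dx = 106.837.
Boundary: ½(f(11) + f(22)) = ½(7.80017 + 11.0623) = 9.43123.
Integral + boundary = 116.268.
k=1: B_{2}/(2)! × [f^{(1)}(22) − f^{(1)}(11)] = 1/12 × (0.157135 − 0.465351) = -0.0256847.
Partial sum through k=1: 116.243.
k=2: B_{4}/(4)! × [f^{(3)}(22) − f^{(3)}(11)] = −1/720 × (0.00113554 − 0.00183942) = 9.77600e-07.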